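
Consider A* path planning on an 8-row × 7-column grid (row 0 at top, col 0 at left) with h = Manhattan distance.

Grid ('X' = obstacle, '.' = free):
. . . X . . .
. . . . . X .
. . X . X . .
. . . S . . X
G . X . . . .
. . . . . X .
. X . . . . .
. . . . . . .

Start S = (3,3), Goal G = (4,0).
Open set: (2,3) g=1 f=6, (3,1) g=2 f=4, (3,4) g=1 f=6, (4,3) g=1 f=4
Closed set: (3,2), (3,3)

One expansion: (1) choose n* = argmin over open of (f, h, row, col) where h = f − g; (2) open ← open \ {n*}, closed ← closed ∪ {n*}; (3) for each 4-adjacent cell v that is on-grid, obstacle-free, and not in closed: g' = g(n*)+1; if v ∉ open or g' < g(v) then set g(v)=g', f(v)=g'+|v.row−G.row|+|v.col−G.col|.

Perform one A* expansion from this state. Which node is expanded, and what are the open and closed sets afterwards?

step 1: expand (3,1) (f=4, h=2) → closed; open now [(2,1) g=3 f=6, (2,3) g=1 f=6, (3,0) g=3 f=4, (3,4) g=1 f=6, (4,1) g=3 f=4, (4,3) g=1 f=4]

expanded=(3,1); open=[(2,1) g=3 f=6, (2,3) g=1 f=6, (3,0) g=3 f=4, (3,4) g=1 f=6, (4,1) g=3 f=4, (4,3) g=1 f=4]; closed=[(3,1), (3,2), (3,3)]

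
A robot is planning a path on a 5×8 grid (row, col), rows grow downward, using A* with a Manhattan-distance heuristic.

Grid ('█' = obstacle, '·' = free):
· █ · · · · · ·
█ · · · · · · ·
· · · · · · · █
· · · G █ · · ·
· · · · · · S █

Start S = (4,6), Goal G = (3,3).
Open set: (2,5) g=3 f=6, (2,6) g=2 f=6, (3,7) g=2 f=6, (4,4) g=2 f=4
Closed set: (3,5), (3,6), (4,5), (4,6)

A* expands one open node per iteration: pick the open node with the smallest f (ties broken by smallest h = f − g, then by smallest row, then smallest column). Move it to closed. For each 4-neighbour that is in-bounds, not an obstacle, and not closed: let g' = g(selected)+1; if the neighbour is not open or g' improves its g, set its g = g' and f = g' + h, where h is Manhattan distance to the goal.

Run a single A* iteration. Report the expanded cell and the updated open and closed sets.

expanded=(4,4); open=[(2,5) g=3 f=6, (2,6) g=2 f=6, (3,7) g=2 f=6, (4,3) g=3 f=4]; closed=[(3,5), (3,6), (4,4), (4,5), (4,6)]

step 1: expand (4,4) (f=4, h=2) → closed; open now [(2,5) g=3 f=6, (2,6) g=2 f=6, (3,7) g=2 f=6, (4,3) g=3 f=4]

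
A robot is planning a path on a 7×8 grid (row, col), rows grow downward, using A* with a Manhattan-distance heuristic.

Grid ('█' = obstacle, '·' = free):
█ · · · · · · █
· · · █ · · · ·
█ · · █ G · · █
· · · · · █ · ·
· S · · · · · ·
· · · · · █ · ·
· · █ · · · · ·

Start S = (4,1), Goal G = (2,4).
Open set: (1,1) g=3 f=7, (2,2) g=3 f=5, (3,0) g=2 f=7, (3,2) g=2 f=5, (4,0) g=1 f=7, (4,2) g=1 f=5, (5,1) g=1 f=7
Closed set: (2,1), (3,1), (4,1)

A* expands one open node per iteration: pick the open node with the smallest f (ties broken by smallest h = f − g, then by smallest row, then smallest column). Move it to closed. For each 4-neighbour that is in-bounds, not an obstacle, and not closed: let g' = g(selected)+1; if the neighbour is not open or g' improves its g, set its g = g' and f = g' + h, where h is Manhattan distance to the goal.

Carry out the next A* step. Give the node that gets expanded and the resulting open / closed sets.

expanded=(2,2); open=[(1,1) g=3 f=7, (1,2) g=4 f=7, (3,0) g=2 f=7, (3,2) g=2 f=5, (4,0) g=1 f=7, (4,2) g=1 f=5, (5,1) g=1 f=7]; closed=[(2,1), (2,2), (3,1), (4,1)]

step 1: expand (2,2) (f=5, h=2) → closed; open now [(1,1) g=3 f=7, (1,2) g=4 f=7, (3,0) g=2 f=7, (3,2) g=2 f=5, (4,0) g=1 f=7, (4,2) g=1 f=5, (5,1) g=1 f=7]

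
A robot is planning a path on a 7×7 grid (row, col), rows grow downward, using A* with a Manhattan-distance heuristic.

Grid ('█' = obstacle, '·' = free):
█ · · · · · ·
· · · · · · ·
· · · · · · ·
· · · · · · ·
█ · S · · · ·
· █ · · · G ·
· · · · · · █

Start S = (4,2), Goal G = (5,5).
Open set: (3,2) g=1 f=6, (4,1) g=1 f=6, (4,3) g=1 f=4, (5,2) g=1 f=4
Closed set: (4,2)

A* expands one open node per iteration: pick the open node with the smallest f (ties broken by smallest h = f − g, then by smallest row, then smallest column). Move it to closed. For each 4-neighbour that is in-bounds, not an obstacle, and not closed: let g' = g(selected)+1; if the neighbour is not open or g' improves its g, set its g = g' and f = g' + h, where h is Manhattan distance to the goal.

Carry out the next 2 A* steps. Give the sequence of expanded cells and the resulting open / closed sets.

order=[(4,3) → (4,4)]; open=[(3,2) g=1 f=6, (3,3) g=2 f=6, (3,4) g=3 f=6, (4,1) g=1 f=6, (4,5) g=3 f=4, (5,2) g=1 f=4, (5,3) g=2 f=4, (5,4) g=3 f=4]; closed=[(4,2), (4,3), (4,4)]

step 1: expand (4,3) (f=4, h=3) → closed; open now [(3,2) g=1 f=6, (3,3) g=2 f=6, (4,1) g=1 f=6, (4,4) g=2 f=4, (5,2) g=1 f=4, (5,3) g=2 f=4]
step 2: expand (4,4) (f=4, h=2) → closed; open now [(3,2) g=1 f=6, (3,3) g=2 f=6, (3,4) g=3 f=6, (4,1) g=1 f=6, (4,5) g=3 f=4, (5,2) g=1 f=4, (5,3) g=2 f=4, (5,4) g=3 f=4]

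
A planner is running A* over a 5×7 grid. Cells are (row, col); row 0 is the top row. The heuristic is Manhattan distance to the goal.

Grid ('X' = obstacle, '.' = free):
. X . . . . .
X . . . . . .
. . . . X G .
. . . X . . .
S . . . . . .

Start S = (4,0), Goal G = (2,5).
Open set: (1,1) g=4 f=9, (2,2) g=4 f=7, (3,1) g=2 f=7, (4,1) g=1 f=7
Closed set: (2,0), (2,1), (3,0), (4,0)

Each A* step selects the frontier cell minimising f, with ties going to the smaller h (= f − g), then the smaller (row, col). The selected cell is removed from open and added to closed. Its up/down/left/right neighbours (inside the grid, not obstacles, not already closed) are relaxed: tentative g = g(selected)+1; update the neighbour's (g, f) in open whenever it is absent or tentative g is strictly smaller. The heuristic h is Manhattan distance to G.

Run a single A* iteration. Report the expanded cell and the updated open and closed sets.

expanded=(2,2); open=[(1,1) g=4 f=9, (1,2) g=5 f=9, (2,3) g=5 f=7, (3,1) g=2 f=7, (3,2) g=5 f=9, (4,1) g=1 f=7]; closed=[(2,0), (2,1), (2,2), (3,0), (4,0)]

step 1: expand (2,2) (f=7, h=3) → closed; open now [(1,1) g=4 f=9, (1,2) g=5 f=9, (2,3) g=5 f=7, (3,1) g=2 f=7, (3,2) g=5 f=9, (4,1) g=1 f=7]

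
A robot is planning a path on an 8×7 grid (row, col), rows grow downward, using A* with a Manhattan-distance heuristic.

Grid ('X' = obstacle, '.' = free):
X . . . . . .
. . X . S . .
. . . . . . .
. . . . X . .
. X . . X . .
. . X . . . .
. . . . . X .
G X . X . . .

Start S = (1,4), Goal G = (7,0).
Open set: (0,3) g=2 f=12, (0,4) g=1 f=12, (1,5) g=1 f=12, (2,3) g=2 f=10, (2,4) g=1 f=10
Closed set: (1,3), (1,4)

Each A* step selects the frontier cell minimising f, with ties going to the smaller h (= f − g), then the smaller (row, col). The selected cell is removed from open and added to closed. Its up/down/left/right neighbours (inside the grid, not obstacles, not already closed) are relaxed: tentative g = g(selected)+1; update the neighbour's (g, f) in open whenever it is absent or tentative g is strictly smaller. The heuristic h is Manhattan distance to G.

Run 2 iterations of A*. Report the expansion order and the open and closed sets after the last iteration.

step 1: expand (2,3) (f=10, h=8) → closed; open now [(0,3) g=2 f=12, (0,4) g=1 f=12, (1,5) g=1 f=12, (2,2) g=3 f=10, (2,4) g=1 f=10, (3,3) g=3 f=10]
step 2: expand (2,2) (f=10, h=7) → closed; open now [(0,3) g=2 f=12, (0,4) g=1 f=12, (1,5) g=1 f=12, (2,1) g=4 f=10, (2,4) g=1 f=10, (3,2) g=4 f=10, (3,3) g=3 f=10]

order=[(2,3) → (2,2)]; open=[(0,3) g=2 f=12, (0,4) g=1 f=12, (1,5) g=1 f=12, (2,1) g=4 f=10, (2,4) g=1 f=10, (3,2) g=4 f=10, (3,3) g=3 f=10]; closed=[(1,3), (1,4), (2,2), (2,3)]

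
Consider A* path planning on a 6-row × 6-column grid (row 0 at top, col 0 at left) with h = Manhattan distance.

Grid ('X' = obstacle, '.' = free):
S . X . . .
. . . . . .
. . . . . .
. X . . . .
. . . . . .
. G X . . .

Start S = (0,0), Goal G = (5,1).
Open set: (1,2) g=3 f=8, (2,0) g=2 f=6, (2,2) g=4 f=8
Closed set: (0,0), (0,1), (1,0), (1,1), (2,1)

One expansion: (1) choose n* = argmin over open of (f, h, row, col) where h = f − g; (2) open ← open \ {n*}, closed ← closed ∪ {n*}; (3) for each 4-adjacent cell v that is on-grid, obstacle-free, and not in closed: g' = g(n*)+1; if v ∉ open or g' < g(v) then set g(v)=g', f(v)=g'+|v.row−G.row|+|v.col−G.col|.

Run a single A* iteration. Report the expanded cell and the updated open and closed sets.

step 1: expand (2,0) (f=6, h=4) → closed; open now [(1,2) g=3 f=8, (2,2) g=4 f=8, (3,0) g=3 f=6]

expanded=(2,0); open=[(1,2) g=3 f=8, (2,2) g=4 f=8, (3,0) g=3 f=6]; closed=[(0,0), (0,1), (1,0), (1,1), (2,0), (2,1)]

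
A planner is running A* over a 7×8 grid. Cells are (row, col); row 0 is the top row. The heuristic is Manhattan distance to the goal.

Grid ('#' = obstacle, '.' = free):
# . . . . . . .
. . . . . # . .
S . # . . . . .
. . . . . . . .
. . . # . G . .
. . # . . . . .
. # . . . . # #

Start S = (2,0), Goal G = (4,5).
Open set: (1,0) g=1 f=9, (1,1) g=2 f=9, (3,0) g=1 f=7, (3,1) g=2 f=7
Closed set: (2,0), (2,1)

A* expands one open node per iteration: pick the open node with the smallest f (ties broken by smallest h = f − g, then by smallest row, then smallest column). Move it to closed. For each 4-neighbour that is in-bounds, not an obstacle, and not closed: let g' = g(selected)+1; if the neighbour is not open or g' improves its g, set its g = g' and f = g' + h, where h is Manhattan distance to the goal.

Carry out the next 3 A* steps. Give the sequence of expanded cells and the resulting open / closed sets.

order=[(3,1) → (3,2) → (3,3)]; open=[(1,0) g=1 f=9, (1,1) g=2 f=9, (2,3) g=5 f=9, (3,0) g=1 f=7, (3,4) g=5 f=7, (4,1) g=3 f=7, (4,2) g=4 f=7]; closed=[(2,0), (2,1), (3,1), (3,2), (3,3)]

step 1: expand (3,1) (f=7, h=5) → closed; open now [(1,0) g=1 f=9, (1,1) g=2 f=9, (3,0) g=1 f=7, (3,2) g=3 f=7, (4,1) g=3 f=7]
step 2: expand (3,2) (f=7, h=4) → closed; open now [(1,0) g=1 f=9, (1,1) g=2 f=9, (3,0) g=1 f=7, (3,3) g=4 f=7, (4,1) g=3 f=7, (4,2) g=4 f=7]
step 3: expand (3,3) (f=7, h=3) → closed; open now [(1,0) g=1 f=9, (1,1) g=2 f=9, (2,3) g=5 f=9, (3,0) g=1 f=7, (3,4) g=5 f=7, (4,1) g=3 f=7, (4,2) g=4 f=7]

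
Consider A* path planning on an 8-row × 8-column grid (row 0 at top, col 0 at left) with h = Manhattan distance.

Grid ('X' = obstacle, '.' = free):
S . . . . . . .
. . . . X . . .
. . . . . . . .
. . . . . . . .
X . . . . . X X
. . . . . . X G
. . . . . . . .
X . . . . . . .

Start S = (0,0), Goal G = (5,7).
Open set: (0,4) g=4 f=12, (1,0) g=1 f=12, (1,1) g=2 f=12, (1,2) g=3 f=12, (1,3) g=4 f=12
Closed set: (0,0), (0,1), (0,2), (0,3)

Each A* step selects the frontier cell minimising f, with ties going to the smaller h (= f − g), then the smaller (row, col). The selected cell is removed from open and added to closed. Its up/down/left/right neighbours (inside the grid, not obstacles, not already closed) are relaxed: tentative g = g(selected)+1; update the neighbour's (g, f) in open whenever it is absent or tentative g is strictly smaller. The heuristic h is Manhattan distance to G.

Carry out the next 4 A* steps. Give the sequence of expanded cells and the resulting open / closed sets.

step 1: expand (0,4) (f=12, h=8) → closed; open now [(0,5) g=5 f=12, (1,0) g=1 f=12, (1,1) g=2 f=12, (1,2) g=3 f=12, (1,3) g=4 f=12]
step 2: expand (0,5) (f=12, h=7) → closed; open now [(0,6) g=6 f=12, (1,0) g=1 f=12, (1,1) g=2 f=12, (1,2) g=3 f=12, (1,3) g=4 f=12, (1,5) g=6 f=12]
step 3: expand (0,6) (f=12, h=6) → closed; open now [(0,7) g=7 f=12, (1,0) g=1 f=12, (1,1) g=2 f=12, (1,2) g=3 f=12, (1,3) g=4 f=12, (1,5) g=6 f=12, (1,6) g=7 f=12]
step 4: expand (0,7) (f=12, h=5) → closed; open now [(1,0) g=1 f=12, (1,1) g=2 f=12, (1,2) g=3 f=12, (1,3) g=4 f=12, (1,5) g=6 f=12, (1,6) g=7 f=12, (1,7) g=8 f=12]

order=[(0,4) → (0,5) → (0,6) → (0,7)]; open=[(1,0) g=1 f=12, (1,1) g=2 f=12, (1,2) g=3 f=12, (1,3) g=4 f=12, (1,5) g=6 f=12, (1,6) g=7 f=12, (1,7) g=8 f=12]; closed=[(0,0), (0,1), (0,2), (0,3), (0,4), (0,5), (0,6), (0,7)]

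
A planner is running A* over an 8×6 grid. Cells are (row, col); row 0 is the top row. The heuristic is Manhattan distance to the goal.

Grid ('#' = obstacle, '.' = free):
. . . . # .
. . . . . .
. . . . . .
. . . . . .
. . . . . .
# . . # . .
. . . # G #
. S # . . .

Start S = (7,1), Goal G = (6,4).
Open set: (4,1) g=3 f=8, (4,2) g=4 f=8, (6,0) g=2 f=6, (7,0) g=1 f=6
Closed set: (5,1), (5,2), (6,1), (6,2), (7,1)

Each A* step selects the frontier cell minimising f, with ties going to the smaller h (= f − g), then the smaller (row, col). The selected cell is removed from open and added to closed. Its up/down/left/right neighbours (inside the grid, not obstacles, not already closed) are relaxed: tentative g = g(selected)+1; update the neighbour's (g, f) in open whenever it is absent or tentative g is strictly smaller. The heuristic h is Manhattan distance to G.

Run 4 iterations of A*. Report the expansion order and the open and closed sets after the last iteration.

order=[(6,0) → (7,0) → (4,2) → (4,3)]; open=[(3,2) g=5 f=10, (3,3) g=6 f=10, (4,1) g=3 f=8, (4,4) g=6 f=8]; closed=[(4,2), (4,3), (5,1), (5,2), (6,0), (6,1), (6,2), (7,0), (7,1)]

step 1: expand (6,0) (f=6, h=4) → closed; open now [(4,1) g=3 f=8, (4,2) g=4 f=8, (7,0) g=1 f=6]
step 2: expand (7,0) (f=6, h=5) → closed; open now [(4,1) g=3 f=8, (4,2) g=4 f=8]
step 3: expand (4,2) (f=8, h=4) → closed; open now [(3,2) g=5 f=10, (4,1) g=3 f=8, (4,3) g=5 f=8]
step 4: expand (4,3) (f=8, h=3) → closed; open now [(3,2) g=5 f=10, (3,3) g=6 f=10, (4,1) g=3 f=8, (4,4) g=6 f=8]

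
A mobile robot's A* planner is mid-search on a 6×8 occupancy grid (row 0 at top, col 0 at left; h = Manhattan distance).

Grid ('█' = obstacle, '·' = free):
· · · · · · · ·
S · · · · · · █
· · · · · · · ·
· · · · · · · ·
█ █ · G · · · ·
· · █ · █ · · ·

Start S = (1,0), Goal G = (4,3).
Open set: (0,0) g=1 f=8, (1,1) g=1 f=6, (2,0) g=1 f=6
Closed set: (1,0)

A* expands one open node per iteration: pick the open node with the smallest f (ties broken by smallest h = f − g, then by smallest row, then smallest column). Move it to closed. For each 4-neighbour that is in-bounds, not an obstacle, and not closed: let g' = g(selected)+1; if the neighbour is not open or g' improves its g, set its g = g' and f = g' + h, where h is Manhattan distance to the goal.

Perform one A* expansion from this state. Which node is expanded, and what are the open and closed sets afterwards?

step 1: expand (1,1) (f=6, h=5) → closed; open now [(0,0) g=1 f=8, (0,1) g=2 f=8, (1,2) g=2 f=6, (2,0) g=1 f=6, (2,1) g=2 f=6]

expanded=(1,1); open=[(0,0) g=1 f=8, (0,1) g=2 f=8, (1,2) g=2 f=6, (2,0) g=1 f=6, (2,1) g=2 f=6]; closed=[(1,0), (1,1)]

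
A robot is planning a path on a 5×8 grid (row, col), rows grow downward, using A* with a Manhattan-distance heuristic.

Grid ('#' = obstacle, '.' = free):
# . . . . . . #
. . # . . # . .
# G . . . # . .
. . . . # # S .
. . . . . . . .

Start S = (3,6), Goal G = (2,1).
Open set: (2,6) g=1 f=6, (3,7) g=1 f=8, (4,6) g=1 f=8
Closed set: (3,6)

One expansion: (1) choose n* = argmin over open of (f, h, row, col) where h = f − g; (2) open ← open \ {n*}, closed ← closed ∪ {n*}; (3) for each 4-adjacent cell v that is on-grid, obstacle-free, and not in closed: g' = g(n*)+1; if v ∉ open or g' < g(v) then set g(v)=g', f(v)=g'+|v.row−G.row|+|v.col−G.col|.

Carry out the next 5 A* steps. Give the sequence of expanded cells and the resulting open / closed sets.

step 1: expand (2,6) (f=6, h=5) → closed; open now [(1,6) g=2 f=8, (2,7) g=2 f=8, (3,7) g=1 f=8, (4,6) g=1 f=8]
step 2: expand (1,6) (f=8, h=6) → closed; open now [(0,6) g=3 f=10, (1,7) g=3 f=10, (2,7) g=2 f=8, (3,7) g=1 f=8, (4,6) g=1 f=8]
step 3: expand (2,7) (f=8, h=6) → closed; open now [(0,6) g=3 f=10, (1,7) g=3 f=10, (3,7) g=1 f=8, (4,6) g=1 f=8]
step 4: expand (3,7) (f=8, h=7) → closed; open now [(0,6) g=3 f=10, (1,7) g=3 f=10, (4,6) g=1 f=8, (4,7) g=2 f=10]
step 5: expand (4,6) (f=8, h=7) → closed; open now [(0,6) g=3 f=10, (1,7) g=3 f=10, (4,5) g=2 f=8, (4,7) g=2 f=10]

order=[(2,6) → (1,6) → (2,7) → (3,7) → (4,6)]; open=[(0,6) g=3 f=10, (1,7) g=3 f=10, (4,5) g=2 f=8, (4,7) g=2 f=10]; closed=[(1,6), (2,6), (2,7), (3,6), (3,7), (4,6)]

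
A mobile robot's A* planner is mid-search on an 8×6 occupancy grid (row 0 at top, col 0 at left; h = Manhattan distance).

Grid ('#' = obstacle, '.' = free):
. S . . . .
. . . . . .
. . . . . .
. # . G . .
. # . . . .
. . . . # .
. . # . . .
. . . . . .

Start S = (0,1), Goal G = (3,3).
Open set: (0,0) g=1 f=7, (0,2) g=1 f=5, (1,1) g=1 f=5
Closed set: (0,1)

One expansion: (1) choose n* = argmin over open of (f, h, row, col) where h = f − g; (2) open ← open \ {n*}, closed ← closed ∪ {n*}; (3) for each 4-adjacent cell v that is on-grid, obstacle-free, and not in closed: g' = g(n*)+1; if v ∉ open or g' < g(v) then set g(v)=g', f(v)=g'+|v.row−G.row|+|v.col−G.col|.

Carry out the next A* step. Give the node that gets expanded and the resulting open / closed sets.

step 1: expand (0,2) (f=5, h=4) → closed; open now [(0,0) g=1 f=7, (0,3) g=2 f=5, (1,1) g=1 f=5, (1,2) g=2 f=5]

expanded=(0,2); open=[(0,0) g=1 f=7, (0,3) g=2 f=5, (1,1) g=1 f=5, (1,2) g=2 f=5]; closed=[(0,1), (0,2)]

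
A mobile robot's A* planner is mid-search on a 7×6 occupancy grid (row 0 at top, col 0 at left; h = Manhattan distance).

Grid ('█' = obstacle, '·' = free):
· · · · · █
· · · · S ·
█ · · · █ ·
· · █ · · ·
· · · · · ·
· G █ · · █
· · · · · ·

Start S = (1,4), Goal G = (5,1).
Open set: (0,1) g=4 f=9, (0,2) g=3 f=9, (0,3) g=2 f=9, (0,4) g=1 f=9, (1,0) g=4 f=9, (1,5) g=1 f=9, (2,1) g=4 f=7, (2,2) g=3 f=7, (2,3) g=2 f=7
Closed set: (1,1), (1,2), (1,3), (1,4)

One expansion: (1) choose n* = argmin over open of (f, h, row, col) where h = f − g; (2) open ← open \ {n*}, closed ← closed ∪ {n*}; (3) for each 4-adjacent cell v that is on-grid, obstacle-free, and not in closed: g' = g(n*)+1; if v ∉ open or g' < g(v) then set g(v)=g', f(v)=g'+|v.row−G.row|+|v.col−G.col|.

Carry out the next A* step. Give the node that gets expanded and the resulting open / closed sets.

step 1: expand (2,1) (f=7, h=3) → closed; open now [(0,1) g=4 f=9, (0,2) g=3 f=9, (0,3) g=2 f=9, (0,4) g=1 f=9, (1,0) g=4 f=9, (1,5) g=1 f=9, (2,2) g=3 f=7, (2,3) g=2 f=7, (3,1) g=5 f=7]

expanded=(2,1); open=[(0,1) g=4 f=9, (0,2) g=3 f=9, (0,3) g=2 f=9, (0,4) g=1 f=9, (1,0) g=4 f=9, (1,5) g=1 f=9, (2,2) g=3 f=7, (2,3) g=2 f=7, (3,1) g=5 f=7]; closed=[(1,1), (1,2), (1,3), (1,4), (2,1)]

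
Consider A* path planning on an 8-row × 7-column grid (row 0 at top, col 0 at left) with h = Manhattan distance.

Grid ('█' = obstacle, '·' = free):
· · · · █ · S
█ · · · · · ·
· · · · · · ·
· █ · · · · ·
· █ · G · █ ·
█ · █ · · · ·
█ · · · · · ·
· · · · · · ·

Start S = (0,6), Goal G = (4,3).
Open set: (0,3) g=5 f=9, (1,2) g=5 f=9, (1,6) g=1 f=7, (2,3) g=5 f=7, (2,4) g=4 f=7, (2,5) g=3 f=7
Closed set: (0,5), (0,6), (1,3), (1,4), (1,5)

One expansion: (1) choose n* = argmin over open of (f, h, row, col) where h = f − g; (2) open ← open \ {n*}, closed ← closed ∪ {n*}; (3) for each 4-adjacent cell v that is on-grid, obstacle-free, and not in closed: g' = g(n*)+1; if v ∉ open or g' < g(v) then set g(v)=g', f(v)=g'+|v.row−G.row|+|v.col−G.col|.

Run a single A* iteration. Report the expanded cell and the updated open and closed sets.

expanded=(2,3); open=[(0,3) g=5 f=9, (1,2) g=5 f=9, (1,6) g=1 f=7, (2,2) g=6 f=9, (2,4) g=4 f=7, (2,5) g=3 f=7, (3,3) g=6 f=7]; closed=[(0,5), (0,6), (1,3), (1,4), (1,5), (2,3)]

step 1: expand (2,3) (f=7, h=2) → closed; open now [(0,3) g=5 f=9, (1,2) g=5 f=9, (1,6) g=1 f=7, (2,2) g=6 f=9, (2,4) g=4 f=7, (2,5) g=3 f=7, (3,3) g=6 f=7]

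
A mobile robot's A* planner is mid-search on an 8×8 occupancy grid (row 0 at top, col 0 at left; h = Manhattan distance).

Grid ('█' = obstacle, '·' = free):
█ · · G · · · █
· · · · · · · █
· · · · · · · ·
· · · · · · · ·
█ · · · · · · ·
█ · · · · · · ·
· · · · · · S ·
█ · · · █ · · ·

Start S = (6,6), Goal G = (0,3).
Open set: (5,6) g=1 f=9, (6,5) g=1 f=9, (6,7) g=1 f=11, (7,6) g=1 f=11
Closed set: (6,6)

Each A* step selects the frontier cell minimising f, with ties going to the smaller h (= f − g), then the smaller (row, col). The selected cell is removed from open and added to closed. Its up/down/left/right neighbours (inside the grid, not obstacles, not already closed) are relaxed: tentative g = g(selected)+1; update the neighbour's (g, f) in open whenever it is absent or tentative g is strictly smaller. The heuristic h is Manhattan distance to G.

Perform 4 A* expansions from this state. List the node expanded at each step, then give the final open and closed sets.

step 1: expand (5,6) (f=9, h=8) → closed; open now [(4,6) g=2 f=9, (5,5) g=2 f=9, (5,7) g=2 f=11, (6,5) g=1 f=9, (6,7) g=1 f=11, (7,6) g=1 f=11]
step 2: expand (4,6) (f=9, h=7) → closed; open now [(3,6) g=3 f=9, (4,5) g=3 f=9, (4,7) g=3 f=11, (5,5) g=2 f=9, (5,7) g=2 f=11, (6,5) g=1 f=9, (6,7) g=1 f=11, (7,6) g=1 f=11]
step 3: expand (3,6) (f=9, h=6) → closed; open now [(2,6) g=4 f=9, (3,5) g=4 f=9, (3,7) g=4 f=11, (4,5) g=3 f=9, (4,7) g=3 f=11, (5,5) g=2 f=9, (5,7) g=2 f=11, (6,5) g=1 f=9, (6,7) g=1 f=11, (7,6) g=1 f=11]
step 4: expand (2,6) (f=9, h=5) → closed; open now [(1,6) g=5 f=9, (2,5) g=5 f=9, (2,7) g=5 f=11, (3,5) g=4 f=9, (3,7) g=4 f=11, (4,5) g=3 f=9, (4,7) g=3 f=11, (5,5) g=2 f=9, (5,7) g=2 f=11, (6,5) g=1 f=9, (6,7) g=1 f=11, (7,6) g=1 f=11]

order=[(5,6) → (4,6) → (3,6) → (2,6)]; open=[(1,6) g=5 f=9, (2,5) g=5 f=9, (2,7) g=5 f=11, (3,5) g=4 f=9, (3,7) g=4 f=11, (4,5) g=3 f=9, (4,7) g=3 f=11, (5,5) g=2 f=9, (5,7) g=2 f=11, (6,5) g=1 f=9, (6,7) g=1 f=11, (7,6) g=1 f=11]; closed=[(2,6), (3,6), (4,6), (5,6), (6,6)]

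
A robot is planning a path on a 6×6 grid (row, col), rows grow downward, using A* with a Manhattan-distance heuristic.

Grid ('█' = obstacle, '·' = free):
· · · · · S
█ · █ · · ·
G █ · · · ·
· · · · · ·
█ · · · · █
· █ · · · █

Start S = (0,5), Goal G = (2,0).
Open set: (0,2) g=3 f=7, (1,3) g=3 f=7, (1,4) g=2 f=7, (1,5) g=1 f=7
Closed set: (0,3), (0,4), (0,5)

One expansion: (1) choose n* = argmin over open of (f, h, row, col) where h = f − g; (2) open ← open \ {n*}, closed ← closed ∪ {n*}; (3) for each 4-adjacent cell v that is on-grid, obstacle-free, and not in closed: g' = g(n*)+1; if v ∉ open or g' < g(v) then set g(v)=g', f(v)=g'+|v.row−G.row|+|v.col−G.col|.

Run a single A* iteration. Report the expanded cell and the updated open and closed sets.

expanded=(0,2); open=[(0,1) g=4 f=7, (1,3) g=3 f=7, (1,4) g=2 f=7, (1,5) g=1 f=7]; closed=[(0,2), (0,3), (0,4), (0,5)]

step 1: expand (0,2) (f=7, h=4) → closed; open now [(0,1) g=4 f=7, (1,3) g=3 f=7, (1,4) g=2 f=7, (1,5) g=1 f=7]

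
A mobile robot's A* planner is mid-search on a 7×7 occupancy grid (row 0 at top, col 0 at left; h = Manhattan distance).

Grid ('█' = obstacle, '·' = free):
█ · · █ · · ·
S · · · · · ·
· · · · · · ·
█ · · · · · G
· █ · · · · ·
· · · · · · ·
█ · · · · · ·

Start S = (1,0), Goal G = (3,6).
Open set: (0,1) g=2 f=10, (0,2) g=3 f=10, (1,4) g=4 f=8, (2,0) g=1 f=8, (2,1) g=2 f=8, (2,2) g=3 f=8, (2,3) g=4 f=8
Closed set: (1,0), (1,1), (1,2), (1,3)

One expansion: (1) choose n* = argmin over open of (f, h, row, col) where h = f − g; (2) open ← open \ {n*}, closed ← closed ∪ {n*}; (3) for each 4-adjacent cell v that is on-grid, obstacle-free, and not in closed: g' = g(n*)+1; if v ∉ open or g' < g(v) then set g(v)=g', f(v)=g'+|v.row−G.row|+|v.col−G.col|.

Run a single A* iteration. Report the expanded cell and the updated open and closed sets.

step 1: expand (1,4) (f=8, h=4) → closed; open now [(0,1) g=2 f=10, (0,2) g=3 f=10, (0,4) g=5 f=10, (1,5) g=5 f=8, (2,0) g=1 f=8, (2,1) g=2 f=8, (2,2) g=3 f=8, (2,3) g=4 f=8, (2,4) g=5 f=8]

expanded=(1,4); open=[(0,1) g=2 f=10, (0,2) g=3 f=10, (0,4) g=5 f=10, (1,5) g=5 f=8, (2,0) g=1 f=8, (2,1) g=2 f=8, (2,2) g=3 f=8, (2,3) g=4 f=8, (2,4) g=5 f=8]; closed=[(1,0), (1,1), (1,2), (1,3), (1,4)]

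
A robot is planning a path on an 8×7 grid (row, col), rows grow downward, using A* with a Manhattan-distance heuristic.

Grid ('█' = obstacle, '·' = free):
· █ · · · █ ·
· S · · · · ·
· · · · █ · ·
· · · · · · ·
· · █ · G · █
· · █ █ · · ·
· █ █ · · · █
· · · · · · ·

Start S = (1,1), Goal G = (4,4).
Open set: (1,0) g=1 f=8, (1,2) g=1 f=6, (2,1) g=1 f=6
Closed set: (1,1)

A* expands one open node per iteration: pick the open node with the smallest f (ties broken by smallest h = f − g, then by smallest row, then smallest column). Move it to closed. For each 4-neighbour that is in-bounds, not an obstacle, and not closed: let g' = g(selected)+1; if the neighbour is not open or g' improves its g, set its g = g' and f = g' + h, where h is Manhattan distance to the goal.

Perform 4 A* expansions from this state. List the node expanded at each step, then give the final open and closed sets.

order=[(1,2) → (1,3) → (1,4) → (2,3)]; open=[(0,2) g=2 f=8, (0,3) g=3 f=8, (0,4) g=4 f=8, (1,0) g=1 f=8, (1,5) g=4 f=8, (2,1) g=1 f=6, (2,2) g=2 f=6, (3,3) g=4 f=6]; closed=[(1,1), (1,2), (1,3), (1,4), (2,3)]

step 1: expand (1,2) (f=6, h=5) → closed; open now [(0,2) g=2 f=8, (1,0) g=1 f=8, (1,3) g=2 f=6, (2,1) g=1 f=6, (2,2) g=2 f=6]
step 2: expand (1,3) (f=6, h=4) → closed; open now [(0,2) g=2 f=8, (0,3) g=3 f=8, (1,0) g=1 f=8, (1,4) g=3 f=6, (2,1) g=1 f=6, (2,2) g=2 f=6, (2,3) g=3 f=6]
step 3: expand (1,4) (f=6, h=3) → closed; open now [(0,2) g=2 f=8, (0,3) g=3 f=8, (0,4) g=4 f=8, (1,0) g=1 f=8, (1,5) g=4 f=8, (2,1) g=1 f=6, (2,2) g=2 f=6, (2,3) g=3 f=6]
step 4: expand (2,3) (f=6, h=3) → closed; open now [(0,2) g=2 f=8, (0,3) g=3 f=8, (0,4) g=4 f=8, (1,0) g=1 f=8, (1,5) g=4 f=8, (2,1) g=1 f=6, (2,2) g=2 f=6, (3,3) g=4 f=6]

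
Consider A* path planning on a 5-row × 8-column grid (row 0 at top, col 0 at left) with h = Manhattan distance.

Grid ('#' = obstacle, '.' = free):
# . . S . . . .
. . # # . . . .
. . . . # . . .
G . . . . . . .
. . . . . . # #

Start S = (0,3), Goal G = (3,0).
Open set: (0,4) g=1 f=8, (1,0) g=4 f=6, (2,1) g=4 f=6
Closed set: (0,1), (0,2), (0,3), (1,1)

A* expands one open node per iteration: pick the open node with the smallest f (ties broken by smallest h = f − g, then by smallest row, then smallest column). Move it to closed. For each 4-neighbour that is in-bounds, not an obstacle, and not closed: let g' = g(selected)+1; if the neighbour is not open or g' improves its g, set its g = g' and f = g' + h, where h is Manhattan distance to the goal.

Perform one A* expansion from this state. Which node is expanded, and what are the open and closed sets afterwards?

expanded=(1,0); open=[(0,4) g=1 f=8, (2,0) g=5 f=6, (2,1) g=4 f=6]; closed=[(0,1), (0,2), (0,3), (1,0), (1,1)]

step 1: expand (1,0) (f=6, h=2) → closed; open now [(0,4) g=1 f=8, (2,0) g=5 f=6, (2,1) g=4 f=6]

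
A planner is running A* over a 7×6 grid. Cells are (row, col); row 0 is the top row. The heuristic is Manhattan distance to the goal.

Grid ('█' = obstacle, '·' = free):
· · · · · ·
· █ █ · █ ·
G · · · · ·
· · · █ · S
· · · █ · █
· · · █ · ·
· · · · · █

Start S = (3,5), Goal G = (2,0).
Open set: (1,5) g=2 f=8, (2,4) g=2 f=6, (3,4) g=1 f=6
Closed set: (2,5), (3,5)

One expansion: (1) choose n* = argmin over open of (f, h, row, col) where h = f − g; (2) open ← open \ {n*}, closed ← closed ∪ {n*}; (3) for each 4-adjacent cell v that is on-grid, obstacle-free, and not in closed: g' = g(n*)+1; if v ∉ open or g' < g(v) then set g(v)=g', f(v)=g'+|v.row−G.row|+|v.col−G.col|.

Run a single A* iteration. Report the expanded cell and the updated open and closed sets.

step 1: expand (2,4) (f=6, h=4) → closed; open now [(1,5) g=2 f=8, (2,3) g=3 f=6, (3,4) g=1 f=6]

expanded=(2,4); open=[(1,5) g=2 f=8, (2,3) g=3 f=6, (3,4) g=1 f=6]; closed=[(2,4), (2,5), (3,5)]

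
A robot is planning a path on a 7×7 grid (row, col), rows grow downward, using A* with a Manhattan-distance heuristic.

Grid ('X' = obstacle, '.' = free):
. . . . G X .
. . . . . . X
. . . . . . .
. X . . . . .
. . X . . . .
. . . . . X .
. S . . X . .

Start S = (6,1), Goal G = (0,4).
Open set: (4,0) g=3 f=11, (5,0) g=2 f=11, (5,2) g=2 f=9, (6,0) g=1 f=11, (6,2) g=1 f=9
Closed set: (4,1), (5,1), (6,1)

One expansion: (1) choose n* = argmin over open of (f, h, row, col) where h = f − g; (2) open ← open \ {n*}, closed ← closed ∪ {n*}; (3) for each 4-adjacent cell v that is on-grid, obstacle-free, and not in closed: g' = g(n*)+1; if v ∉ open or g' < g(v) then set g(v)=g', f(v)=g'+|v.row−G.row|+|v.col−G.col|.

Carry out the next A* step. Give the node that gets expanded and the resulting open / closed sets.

step 1: expand (5,2) (f=9, h=7) → closed; open now [(4,0) g=3 f=11, (5,0) g=2 f=11, (5,3) g=3 f=9, (6,0) g=1 f=11, (6,2) g=1 f=9]

expanded=(5,2); open=[(4,0) g=3 f=11, (5,0) g=2 f=11, (5,3) g=3 f=9, (6,0) g=1 f=11, (6,2) g=1 f=9]; closed=[(4,1), (5,1), (5,2), (6,1)]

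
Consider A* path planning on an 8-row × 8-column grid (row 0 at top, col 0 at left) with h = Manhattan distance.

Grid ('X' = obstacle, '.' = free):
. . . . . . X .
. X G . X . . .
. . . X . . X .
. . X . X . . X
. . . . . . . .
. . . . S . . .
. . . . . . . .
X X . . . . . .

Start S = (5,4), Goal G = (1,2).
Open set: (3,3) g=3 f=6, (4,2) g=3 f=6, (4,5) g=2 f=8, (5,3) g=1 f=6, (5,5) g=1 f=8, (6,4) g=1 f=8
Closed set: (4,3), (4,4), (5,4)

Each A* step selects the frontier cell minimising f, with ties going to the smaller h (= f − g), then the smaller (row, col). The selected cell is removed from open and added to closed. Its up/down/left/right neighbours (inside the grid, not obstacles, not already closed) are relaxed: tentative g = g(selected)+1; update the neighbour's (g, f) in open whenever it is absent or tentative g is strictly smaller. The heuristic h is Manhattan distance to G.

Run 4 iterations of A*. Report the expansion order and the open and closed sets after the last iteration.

step 1: expand (3,3) (f=6, h=3) → closed; open now [(4,2) g=3 f=6, (4,5) g=2 f=8, (5,3) g=1 f=6, (5,5) g=1 f=8, (6,4) g=1 f=8]
step 2: expand (4,2) (f=6, h=3) → closed; open now [(4,1) g=4 f=8, (4,5) g=2 f=8, (5,2) g=4 f=8, (5,3) g=1 f=6, (5,5) g=1 f=8, (6,4) g=1 f=8]
step 3: expand (5,3) (f=6, h=5) → closed; open now [(4,1) g=4 f=8, (4,5) g=2 f=8, (5,2) g=2 f=6, (5,5) g=1 f=8, (6,3) g=2 f=8, (6,4) g=1 f=8]
step 4: expand (5,2) (f=6, h=4) → closed; open now [(4,1) g=4 f=8, (4,5) g=2 f=8, (5,1) g=3 f=8, (5,5) g=1 f=8, (6,2) g=3 f=8, (6,3) g=2 f=8, (6,4) g=1 f=8]

order=[(3,3) → (4,2) → (5,3) → (5,2)]; open=[(4,1) g=4 f=8, (4,5) g=2 f=8, (5,1) g=3 f=8, (5,5) g=1 f=8, (6,2) g=3 f=8, (6,3) g=2 f=8, (6,4) g=1 f=8]; closed=[(3,3), (4,2), (4,3), (4,4), (5,2), (5,3), (5,4)]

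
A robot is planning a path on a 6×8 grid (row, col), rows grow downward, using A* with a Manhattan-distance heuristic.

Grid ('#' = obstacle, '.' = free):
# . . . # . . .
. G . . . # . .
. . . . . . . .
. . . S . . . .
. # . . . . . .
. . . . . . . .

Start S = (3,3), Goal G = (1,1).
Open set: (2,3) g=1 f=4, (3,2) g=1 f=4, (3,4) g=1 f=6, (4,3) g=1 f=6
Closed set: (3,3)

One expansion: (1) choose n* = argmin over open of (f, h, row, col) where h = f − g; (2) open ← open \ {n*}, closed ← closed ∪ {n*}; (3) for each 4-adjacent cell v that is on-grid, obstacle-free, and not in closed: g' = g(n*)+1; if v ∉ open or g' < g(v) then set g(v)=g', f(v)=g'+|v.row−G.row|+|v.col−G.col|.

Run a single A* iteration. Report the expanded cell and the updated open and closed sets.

step 1: expand (2,3) (f=4, h=3) → closed; open now [(1,3) g=2 f=4, (2,2) g=2 f=4, (2,4) g=2 f=6, (3,2) g=1 f=4, (3,4) g=1 f=6, (4,3) g=1 f=6]

expanded=(2,3); open=[(1,3) g=2 f=4, (2,2) g=2 f=4, (2,4) g=2 f=6, (3,2) g=1 f=4, (3,4) g=1 f=6, (4,3) g=1 f=6]; closed=[(2,3), (3,3)]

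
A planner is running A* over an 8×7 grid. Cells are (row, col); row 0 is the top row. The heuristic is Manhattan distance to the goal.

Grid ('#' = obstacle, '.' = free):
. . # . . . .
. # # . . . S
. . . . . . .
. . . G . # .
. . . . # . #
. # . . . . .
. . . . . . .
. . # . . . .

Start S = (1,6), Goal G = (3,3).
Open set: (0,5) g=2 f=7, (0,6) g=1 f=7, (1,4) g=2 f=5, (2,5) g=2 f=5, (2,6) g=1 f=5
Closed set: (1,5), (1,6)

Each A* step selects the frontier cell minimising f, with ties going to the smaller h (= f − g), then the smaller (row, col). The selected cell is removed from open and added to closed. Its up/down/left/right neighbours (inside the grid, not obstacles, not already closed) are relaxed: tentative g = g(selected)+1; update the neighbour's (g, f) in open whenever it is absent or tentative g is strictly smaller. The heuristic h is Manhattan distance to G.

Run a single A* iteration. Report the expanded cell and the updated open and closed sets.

expanded=(1,4); open=[(0,4) g=3 f=7, (0,5) g=2 f=7, (0,6) g=1 f=7, (1,3) g=3 f=5, (2,4) g=3 f=5, (2,5) g=2 f=5, (2,6) g=1 f=5]; closed=[(1,4), (1,5), (1,6)]

step 1: expand (1,4) (f=5, h=3) → closed; open now [(0,4) g=3 f=7, (0,5) g=2 f=7, (0,6) g=1 f=7, (1,3) g=3 f=5, (2,4) g=3 f=5, (2,5) g=2 f=5, (2,6) g=1 f=5]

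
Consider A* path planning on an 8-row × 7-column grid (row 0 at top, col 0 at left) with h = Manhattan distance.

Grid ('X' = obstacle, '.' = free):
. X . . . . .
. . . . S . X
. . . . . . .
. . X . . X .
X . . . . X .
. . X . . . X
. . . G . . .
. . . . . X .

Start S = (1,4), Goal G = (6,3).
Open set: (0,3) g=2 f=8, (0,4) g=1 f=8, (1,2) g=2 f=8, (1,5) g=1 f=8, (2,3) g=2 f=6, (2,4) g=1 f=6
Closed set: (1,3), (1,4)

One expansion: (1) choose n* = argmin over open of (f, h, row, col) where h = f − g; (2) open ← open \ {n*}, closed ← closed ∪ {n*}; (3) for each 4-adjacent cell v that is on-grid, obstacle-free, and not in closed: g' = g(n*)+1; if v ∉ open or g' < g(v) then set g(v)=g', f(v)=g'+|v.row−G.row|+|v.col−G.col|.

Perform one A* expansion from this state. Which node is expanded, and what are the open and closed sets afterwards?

step 1: expand (2,3) (f=6, h=4) → closed; open now [(0,3) g=2 f=8, (0,4) g=1 f=8, (1,2) g=2 f=8, (1,5) g=1 f=8, (2,2) g=3 f=8, (2,4) g=1 f=6, (3,3) g=3 f=6]

expanded=(2,3); open=[(0,3) g=2 f=8, (0,4) g=1 f=8, (1,2) g=2 f=8, (1,5) g=1 f=8, (2,2) g=3 f=8, (2,4) g=1 f=6, (3,3) g=3 f=6]; closed=[(1,3), (1,4), (2,3)]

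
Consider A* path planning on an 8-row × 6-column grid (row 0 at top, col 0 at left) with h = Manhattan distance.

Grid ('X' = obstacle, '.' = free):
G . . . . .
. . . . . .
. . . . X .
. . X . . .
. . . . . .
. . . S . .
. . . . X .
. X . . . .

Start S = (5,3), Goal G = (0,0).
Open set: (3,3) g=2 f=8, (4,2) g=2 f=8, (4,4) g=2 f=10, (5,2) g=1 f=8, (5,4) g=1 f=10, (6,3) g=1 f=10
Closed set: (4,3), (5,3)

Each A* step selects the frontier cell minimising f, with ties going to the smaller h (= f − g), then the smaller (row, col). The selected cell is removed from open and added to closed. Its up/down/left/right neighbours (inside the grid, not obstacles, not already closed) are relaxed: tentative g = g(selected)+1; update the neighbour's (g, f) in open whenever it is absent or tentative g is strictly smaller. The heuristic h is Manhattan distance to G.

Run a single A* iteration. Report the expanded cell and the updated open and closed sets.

expanded=(3,3); open=[(2,3) g=3 f=8, (3,4) g=3 f=10, (4,2) g=2 f=8, (4,4) g=2 f=10, (5,2) g=1 f=8, (5,4) g=1 f=10, (6,3) g=1 f=10]; closed=[(3,3), (4,3), (5,3)]

step 1: expand (3,3) (f=8, h=6) → closed; open now [(2,3) g=3 f=8, (3,4) g=3 f=10, (4,2) g=2 f=8, (4,4) g=2 f=10, (5,2) g=1 f=8, (5,4) g=1 f=10, (6,3) g=1 f=10]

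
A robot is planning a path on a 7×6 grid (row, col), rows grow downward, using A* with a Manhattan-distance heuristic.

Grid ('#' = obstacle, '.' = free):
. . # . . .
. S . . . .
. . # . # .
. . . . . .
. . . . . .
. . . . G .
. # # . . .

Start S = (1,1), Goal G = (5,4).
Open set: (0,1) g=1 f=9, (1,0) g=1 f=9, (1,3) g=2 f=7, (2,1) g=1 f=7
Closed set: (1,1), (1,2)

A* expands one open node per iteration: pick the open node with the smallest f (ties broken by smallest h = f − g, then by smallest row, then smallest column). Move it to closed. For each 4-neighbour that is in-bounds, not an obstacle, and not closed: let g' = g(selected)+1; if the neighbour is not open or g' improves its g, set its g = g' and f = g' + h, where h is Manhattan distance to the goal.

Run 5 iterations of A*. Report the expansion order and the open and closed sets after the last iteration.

order=[(1,3) → (1,4) → (2,3) → (3,3) → (3,4)]; open=[(0,1) g=1 f=9, (0,3) g=3 f=9, (0,4) g=4 f=9, (1,0) g=1 f=9, (1,5) g=4 f=9, (2,1) g=1 f=7, (3,2) g=5 f=9, (3,5) g=6 f=9, (4,3) g=5 f=7, (4,4) g=6 f=7]; closed=[(1,1), (1,2), (1,3), (1,4), (2,3), (3,3), (3,4)]

step 1: expand (1,3) (f=7, h=5) → closed; open now [(0,1) g=1 f=9, (0,3) g=3 f=9, (1,0) g=1 f=9, (1,4) g=3 f=7, (2,1) g=1 f=7, (2,3) g=3 f=7]
step 2: expand (1,4) (f=7, h=4) → closed; open now [(0,1) g=1 f=9, (0,3) g=3 f=9, (0,4) g=4 f=9, (1,0) g=1 f=9, (1,5) g=4 f=9, (2,1) g=1 f=7, (2,3) g=3 f=7]
step 3: expand (2,3) (f=7, h=4) → closed; open now [(0,1) g=1 f=9, (0,3) g=3 f=9, (0,4) g=4 f=9, (1,0) g=1 f=9, (1,5) g=4 f=9, (2,1) g=1 f=7, (3,3) g=4 f=7]
step 4: expand (3,3) (f=7, h=3) → closed; open now [(0,1) g=1 f=9, (0,3) g=3 f=9, (0,4) g=4 f=9, (1,0) g=1 f=9, (1,5) g=4 f=9, (2,1) g=1 f=7, (3,2) g=5 f=9, (3,4) g=5 f=7, (4,3) g=5 f=7]
step 5: expand (3,4) (f=7, h=2) → closed; open now [(0,1) g=1 f=9, (0,3) g=3 f=9, (0,4) g=4 f=9, (1,0) g=1 f=9, (1,5) g=4 f=9, (2,1) g=1 f=7, (3,2) g=5 f=9, (3,5) g=6 f=9, (4,3) g=5 f=7, (4,4) g=6 f=7]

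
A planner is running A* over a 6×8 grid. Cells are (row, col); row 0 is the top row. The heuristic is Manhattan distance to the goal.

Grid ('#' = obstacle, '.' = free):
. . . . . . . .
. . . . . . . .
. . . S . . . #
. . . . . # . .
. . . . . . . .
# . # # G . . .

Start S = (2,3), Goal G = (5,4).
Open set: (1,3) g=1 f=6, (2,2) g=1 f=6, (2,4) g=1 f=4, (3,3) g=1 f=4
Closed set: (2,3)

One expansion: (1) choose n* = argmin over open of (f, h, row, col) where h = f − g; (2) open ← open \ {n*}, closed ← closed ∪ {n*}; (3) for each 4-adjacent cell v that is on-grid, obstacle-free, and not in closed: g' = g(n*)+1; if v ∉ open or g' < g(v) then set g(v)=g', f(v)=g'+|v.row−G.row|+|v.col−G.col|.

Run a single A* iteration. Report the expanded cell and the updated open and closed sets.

step 1: expand (2,4) (f=4, h=3) → closed; open now [(1,3) g=1 f=6, (1,4) g=2 f=6, (2,2) g=1 f=6, (2,5) g=2 f=6, (3,3) g=1 f=4, (3,4) g=2 f=4]

expanded=(2,4); open=[(1,3) g=1 f=6, (1,4) g=2 f=6, (2,2) g=1 f=6, (2,5) g=2 f=6, (3,3) g=1 f=4, (3,4) g=2 f=4]; closed=[(2,3), (2,4)]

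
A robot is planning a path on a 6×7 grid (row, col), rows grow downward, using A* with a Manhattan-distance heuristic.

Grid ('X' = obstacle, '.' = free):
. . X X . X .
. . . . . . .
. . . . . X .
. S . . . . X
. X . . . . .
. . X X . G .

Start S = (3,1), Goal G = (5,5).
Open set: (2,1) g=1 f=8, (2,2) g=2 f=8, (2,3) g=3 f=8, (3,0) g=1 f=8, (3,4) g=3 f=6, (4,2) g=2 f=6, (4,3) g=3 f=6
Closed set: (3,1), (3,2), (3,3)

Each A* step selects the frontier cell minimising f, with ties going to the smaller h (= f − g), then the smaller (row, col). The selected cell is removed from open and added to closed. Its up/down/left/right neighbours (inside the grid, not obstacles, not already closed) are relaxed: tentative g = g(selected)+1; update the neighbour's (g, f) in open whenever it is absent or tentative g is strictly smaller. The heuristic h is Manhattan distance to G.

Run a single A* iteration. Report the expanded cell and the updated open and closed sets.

step 1: expand (3,4) (f=6, h=3) → closed; open now [(2,1) g=1 f=8, (2,2) g=2 f=8, (2,3) g=3 f=8, (2,4) g=4 f=8, (3,0) g=1 f=8, (3,5) g=4 f=6, (4,2) g=2 f=6, (4,3) g=3 f=6, (4,4) g=4 f=6]

expanded=(3,4); open=[(2,1) g=1 f=8, (2,2) g=2 f=8, (2,3) g=3 f=8, (2,4) g=4 f=8, (3,0) g=1 f=8, (3,5) g=4 f=6, (4,2) g=2 f=6, (4,3) g=3 f=6, (4,4) g=4 f=6]; closed=[(3,1), (3,2), (3,3), (3,4)]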